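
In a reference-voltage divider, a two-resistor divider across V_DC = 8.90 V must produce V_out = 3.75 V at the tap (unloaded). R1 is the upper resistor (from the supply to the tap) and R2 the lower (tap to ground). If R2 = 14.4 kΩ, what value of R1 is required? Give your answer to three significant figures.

R1 ≈ 19.8 kΩ

V_out/V_DC = R2/(R1+R2) = 0.4213.
R1 = R2·(1/k − 1) = 14.4 × 1.373 = 19.78 kΩ.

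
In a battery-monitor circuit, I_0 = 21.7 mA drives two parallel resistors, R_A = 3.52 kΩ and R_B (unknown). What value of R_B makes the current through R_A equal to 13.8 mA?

R_B ≈ 6.15 kΩ

Two-branch current divider: I_A = I_0 · R_B/(R_A + R_B).
13.8/21.7 = R_B/(R_A + R_B) → R_B = R_A · (0.6359)/(1 − 0.6359) = 3.52 × 1.747 = 6.149 kΩ.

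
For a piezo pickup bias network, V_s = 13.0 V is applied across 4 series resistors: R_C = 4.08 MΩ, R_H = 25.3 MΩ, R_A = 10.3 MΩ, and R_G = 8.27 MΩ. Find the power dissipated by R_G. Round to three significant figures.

The common current is I = 13.0/47.95 = 0.2711 µA.
P = I²R = 0.07350 × 8.27 = 0.6079 µW.

P ≈ 0.608 µW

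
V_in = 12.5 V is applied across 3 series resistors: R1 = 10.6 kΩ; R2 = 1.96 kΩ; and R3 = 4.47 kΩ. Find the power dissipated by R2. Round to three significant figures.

P ≈ 1.06 mW

ΣR = 17.03 kΩ → I = 12.5/17.03 = 0.7340 mA.
P = I²R = 0.5388 × 1.96 = 1.056 mW.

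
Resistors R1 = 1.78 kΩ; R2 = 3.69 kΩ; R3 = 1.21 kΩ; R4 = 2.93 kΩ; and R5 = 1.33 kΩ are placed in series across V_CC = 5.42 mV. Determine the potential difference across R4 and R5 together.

V ≈ 2.11 mV

Total series resistance ΣR = 1.78 + 3.69 + 1.21 + 2.93 + 1.33 = 10.94 kΩ.
R_{R4..R5} = 2.93 + 1.33 = 4.260 kΩ.
V = V_CC · R/ΣR = 5.42 × 0.3894 = 2.111 mV.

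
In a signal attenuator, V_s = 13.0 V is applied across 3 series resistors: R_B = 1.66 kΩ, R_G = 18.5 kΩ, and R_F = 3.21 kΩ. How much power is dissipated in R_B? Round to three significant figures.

Series current I = V_s/ΣR = 13.0/23.37 = 0.5563 mA.
V(R_B) = I·R = 0.9234 V; P = V·I = 0.9234 × 0.5563 = 0.5137 mW.

P ≈ 0.514 mW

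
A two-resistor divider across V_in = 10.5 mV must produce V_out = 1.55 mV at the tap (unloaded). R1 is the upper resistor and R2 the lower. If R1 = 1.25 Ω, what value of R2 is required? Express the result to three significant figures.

R2 ≈ 0.216 Ω

Required fraction k = V_out/V_in = 0.1476.
R2 = R1 · 0.1476/(1 − 0.1476) = 0.2165 Ω.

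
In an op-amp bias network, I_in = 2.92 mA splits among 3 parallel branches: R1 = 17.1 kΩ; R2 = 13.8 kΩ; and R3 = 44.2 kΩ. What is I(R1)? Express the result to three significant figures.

Conductances: ΣG = 1/17.1 + 1/13.8 + 1/44.2 = 0.1536 (1/kΩ).
R1 takes the fraction G_k/ΣG = 0.05848/0.1536 = 0.3808, so I = 2.92 × 0.3808 = 1.112 mA.

I ≈ 1.11 mA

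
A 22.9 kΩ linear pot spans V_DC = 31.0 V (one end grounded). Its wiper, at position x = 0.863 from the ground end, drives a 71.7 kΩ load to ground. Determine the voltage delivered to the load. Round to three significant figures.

Split the track: R_lower = x·R_p = 19.76 kΩ, R_upper = (1−x)·R_p = 3.137 kΩ.
R_L loads the lower segment: effective lower R = 15.49 kΩ.
Then V_out = V_DC · 15.49/(3.137 + 15.49) = 25.78 V.

V_out ≈ 25.8 V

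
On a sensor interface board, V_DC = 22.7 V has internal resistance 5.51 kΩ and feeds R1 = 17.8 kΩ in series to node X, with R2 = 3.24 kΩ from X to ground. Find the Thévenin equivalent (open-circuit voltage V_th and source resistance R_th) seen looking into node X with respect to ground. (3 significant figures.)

V_th ≈ 2.77 V, R_th ≈ 2.84 kΩ

R1' = 5.51 + 17.8 = 23.31 kΩ (source resistance + R1).
With X open, the divider is unloaded: V_th = 22.7 × 3.24/26.55 = 2.770 V.
With V_DC suppressed (replaced by a short), R_th = R1' ‖ R2 = (23.31 × 3.24)/(23.31 + 3.24) = 2.845 kΩ.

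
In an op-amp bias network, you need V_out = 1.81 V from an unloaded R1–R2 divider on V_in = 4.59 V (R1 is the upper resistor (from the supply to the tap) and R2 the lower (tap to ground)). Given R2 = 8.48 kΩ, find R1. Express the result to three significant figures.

R1 ≈ 13.0 kΩ

The divider ratio is R2/(R1+R2) = 1.81/4.59 = 0.3943.
Rearranging, R1 = R2·(1−k)/k = 8.48 × 1.536 = 13.02 kΩ.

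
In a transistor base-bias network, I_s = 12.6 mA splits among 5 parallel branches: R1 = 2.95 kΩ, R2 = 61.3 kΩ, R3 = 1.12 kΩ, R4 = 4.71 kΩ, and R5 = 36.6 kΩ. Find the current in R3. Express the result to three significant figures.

ΣG = 1/2.95 + 1/61.3 + 1/1.12 + 1/4.71 + 1/36.6 = 1.488.
By the current-divider rule, I = I_s · G_k/ΣG = 12.6 × 0.6001 = 7.562 mA.

I ≈ 7.56 mA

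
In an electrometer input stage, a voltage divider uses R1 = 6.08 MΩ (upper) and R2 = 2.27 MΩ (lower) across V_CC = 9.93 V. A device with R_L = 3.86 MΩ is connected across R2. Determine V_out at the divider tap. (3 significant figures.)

First combine the lower leg with the load: R2 ‖ R_L = 1.429 MΩ.
Now apply the divider: V_out = 9.93 × 0.1903 = 1.890 V.

V_out ≈ 1.89 V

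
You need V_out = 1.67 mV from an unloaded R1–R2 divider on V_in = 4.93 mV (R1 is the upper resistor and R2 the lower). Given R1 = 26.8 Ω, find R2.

V_out/V_in = R2/(R1+R2) = 0.3387.
R2 = R1 · 0.3387/(1 − 0.3387) = 13.73 Ω.

R2 ≈ 13.7 Ω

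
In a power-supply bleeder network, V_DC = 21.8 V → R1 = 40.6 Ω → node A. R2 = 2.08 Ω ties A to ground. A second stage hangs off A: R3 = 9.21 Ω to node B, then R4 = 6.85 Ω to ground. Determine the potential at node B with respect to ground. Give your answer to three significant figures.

V_B ≈ 0.403 V

The second stage (R3 + R4 = 16.06 Ω) loads node A in parallel with R2.
Effective lower resistance at A: R2 ‖ 16.06 = 1.841 Ω.
First divider: V_A = V_DC · 1.841/(40.6 + 1.841) = 0.9459 V.
V_B = V_A × 0.4265 = 0.4034 V.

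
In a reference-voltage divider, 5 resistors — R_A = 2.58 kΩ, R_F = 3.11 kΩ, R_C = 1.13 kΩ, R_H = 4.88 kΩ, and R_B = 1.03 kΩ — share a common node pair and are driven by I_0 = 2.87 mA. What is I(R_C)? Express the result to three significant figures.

Total conductance ΣG = 1/2.58 + 1/3.11 + 1/1.13 + 1/4.88 + 1/1.03 = 2.770 (units of 1/kΩ).
Current divider: I(R_C) = I_0 · G_k/ΣG = 2.87 × (0.8850/2.770) = 2.87 × 0.3195 = 0.9169 mA.

I ≈ 0.917 mA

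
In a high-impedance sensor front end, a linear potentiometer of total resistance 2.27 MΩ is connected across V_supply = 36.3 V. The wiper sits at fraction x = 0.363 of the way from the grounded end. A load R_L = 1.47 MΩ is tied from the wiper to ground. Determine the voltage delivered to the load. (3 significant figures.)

V_out ≈ 9.71 V

The pot divides into 1.446 MΩ above the wiper and 0.8240 MΩ below.
Lower segment in parallel with the load: 0.8240 ‖ 1.47 = 0.5280 MΩ.
Then V_out = V_supply · 0.5280/(1.446 + 0.5280) = 9.710 V.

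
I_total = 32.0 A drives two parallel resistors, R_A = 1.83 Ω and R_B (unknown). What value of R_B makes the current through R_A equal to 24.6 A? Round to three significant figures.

R_B ≈ 6.08 Ω

In a two-way split, I_A/I_total = R_B/(R_A + R_B).
24.6/32.0 = R_B/(R_A + R_B) → R_B = R_A · (0.7688)/(1 − 0.7688) = 1.83 × 3.324 = 6.084 Ω.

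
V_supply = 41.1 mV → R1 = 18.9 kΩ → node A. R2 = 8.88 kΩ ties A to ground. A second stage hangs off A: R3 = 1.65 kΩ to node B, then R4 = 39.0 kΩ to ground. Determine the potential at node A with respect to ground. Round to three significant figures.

V_A ≈ 11.4 mV

Looking into the second stage from A: R3 + R4 = 40.65 kΩ appears in parallel with R2.
Effective lower resistance at A: R2 ‖ 40.65 = 7.288 kΩ.
V_A = 41.1 × 7.288/(18.9 + 7.288) = 11.44 mV.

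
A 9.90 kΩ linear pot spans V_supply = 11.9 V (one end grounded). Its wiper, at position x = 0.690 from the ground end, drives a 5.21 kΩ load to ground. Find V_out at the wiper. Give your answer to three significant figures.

V_out ≈ 5.84 V

Split the track: R_lower = x·R_p = 6.831 kΩ, R_upper = (1−x)·R_p = 3.069 kΩ.
Lower segment in parallel with the load: 6.831 ‖ 5.21 = 2.956 kΩ.
V_out = 11.9 × 2.956/(3.069 + 2.956) = 5.838 V.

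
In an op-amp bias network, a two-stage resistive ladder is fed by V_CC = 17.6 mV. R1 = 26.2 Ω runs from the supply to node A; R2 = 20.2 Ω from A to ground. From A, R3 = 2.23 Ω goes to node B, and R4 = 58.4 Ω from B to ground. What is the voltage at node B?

V_B ≈ 6.21 mV

Looking into the second stage from A: R3 + R4 = 60.63 Ω appears in parallel with R2.
Effective lower resistance at A: R2 ‖ 60.63 = 15.15 Ω.
V_A = 17.6 × 15.15/(26.2 + 15.15) = 6.449 mV.
Then the unloaded second divider: V_B = V_A × R4/(R3+R4) = 6.449 × 0.9632 = 6.212 mV.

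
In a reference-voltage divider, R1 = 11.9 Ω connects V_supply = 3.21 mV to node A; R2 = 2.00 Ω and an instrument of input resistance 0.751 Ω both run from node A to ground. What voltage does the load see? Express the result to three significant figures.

First combine the lower leg with the load: R2 ‖ R_L = 0.5460 Ω.
Voltage divider with the loaded lower leg: V_out = 3.21 × 0.5460/(11.9 + 0.5460) = 3.21 × 0.04387 = 0.1408 mV.

V_out ≈ 0.141 mV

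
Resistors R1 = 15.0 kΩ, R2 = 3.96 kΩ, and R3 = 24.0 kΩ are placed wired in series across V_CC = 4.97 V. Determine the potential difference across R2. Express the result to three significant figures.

ΣR = 15.0 + 3.96 + 24.0 = 42.96 kΩ.
V = V_CC · R/ΣR = 4.97 × 0.09218 = 0.4581 V.

V ≈ 0.458 V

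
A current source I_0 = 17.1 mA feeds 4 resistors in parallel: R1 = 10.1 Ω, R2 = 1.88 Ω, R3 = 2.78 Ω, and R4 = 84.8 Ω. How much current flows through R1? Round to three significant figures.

I ≈ 1.69 mA

ΣG = 1/10.1 + 1/1.88 + 1/2.78 + 1/84.8 = 1.002.
By the current-divider rule, I = I_0 · G_k/ΣG = 17.1 × 0.09877 = 1.689 mA.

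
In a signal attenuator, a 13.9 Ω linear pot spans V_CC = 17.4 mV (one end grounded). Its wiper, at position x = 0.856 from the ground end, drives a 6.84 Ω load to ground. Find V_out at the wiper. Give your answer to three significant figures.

Split the track: R_lower = x·R_p = 11.90 Ω, R_upper = (1−x)·R_p = 2.002 Ω.
(x·R_p) ‖ R_L = 4.343 Ω.
Then V_out = V_CC · 4.343/(2.002 + 4.343) = 11.91 mV.

V_out ≈ 11.9 mV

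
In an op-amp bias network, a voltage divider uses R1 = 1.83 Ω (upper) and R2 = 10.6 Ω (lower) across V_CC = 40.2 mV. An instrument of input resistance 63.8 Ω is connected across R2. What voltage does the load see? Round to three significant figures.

R2 ‖ R_L = (10.6 × 63.8)/(10.6 + 63.8) = 9.090 Ω.
Voltage divider with the loaded lower leg: V_out = 40.2 × 9.090/(1.83 + 9.090) = 40.2 × 0.8324 = 33.46 mV.
(Unloaded it would be 34.3 mV; the load pulls it down.)

V_out ≈ 33.5 mV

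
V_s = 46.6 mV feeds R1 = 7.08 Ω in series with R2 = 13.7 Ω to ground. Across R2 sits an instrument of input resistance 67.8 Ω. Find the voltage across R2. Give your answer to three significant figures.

V_out ≈ 28.7 mV

First combine the lower leg with the load: R2 ‖ R_L = 11.40 Ω.
Voltage divider with the loaded lower leg: V_out = 46.6 × 11.40/(7.08 + 11.40) = 46.6 × 0.6168 = 28.74 mV.
(Unloaded it would be 30.7 mV; the load pulls it down.)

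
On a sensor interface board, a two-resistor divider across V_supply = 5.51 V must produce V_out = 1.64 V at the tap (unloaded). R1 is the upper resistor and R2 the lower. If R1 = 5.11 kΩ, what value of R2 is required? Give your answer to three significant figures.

The divider ratio is R2/(R1+R2) = 1.64/5.51 = 0.2976.
Rearranging, R2 = R1·k/(1−k) = 5.11 × 0.4238 = 2.165 kΩ.

R2 ≈ 2.17 kΩ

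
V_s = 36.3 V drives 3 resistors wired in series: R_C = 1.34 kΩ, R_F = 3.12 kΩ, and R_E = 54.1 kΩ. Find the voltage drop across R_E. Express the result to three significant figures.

V ≈ 33.5 V

Total series resistance ΣR = 1.34 + 3.12 + 54.1 = 58.56 kΩ.
Voltage divider: V = V_s · (54.10 / 58.56) = 36.3 × 0.9238 = 33.54 V.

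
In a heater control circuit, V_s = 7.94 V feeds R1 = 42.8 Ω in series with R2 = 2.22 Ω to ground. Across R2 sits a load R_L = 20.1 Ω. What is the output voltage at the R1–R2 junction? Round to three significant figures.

First combine the lower leg with the load: R2 ‖ R_L = 1.999 Ω.
Voltage divider with the loaded lower leg: V_out = 7.94 × 1.999/(42.8 + 1.999) = 7.94 × 0.04463 = 0.3543 V.

V_out ≈ 0.354 V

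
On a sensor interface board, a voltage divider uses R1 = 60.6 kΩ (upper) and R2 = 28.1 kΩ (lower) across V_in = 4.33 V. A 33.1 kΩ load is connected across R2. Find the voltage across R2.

V_out ≈ 0.868 V

The load sits in parallel with R2, giving an effective lower resistance R2' = R2·R_L/(R2+R_L) = 15.20 kΩ.
Then V_out = V_in · R2'/(R1 + R2') = 4.33 × 15.20/75.80 = 0.8682 V.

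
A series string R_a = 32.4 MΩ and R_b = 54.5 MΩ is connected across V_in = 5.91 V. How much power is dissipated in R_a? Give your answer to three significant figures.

P ≈ 0.150 µW

Series current I = V_in/ΣR = 5.91/86.90 = 0.06801 µA.
V(R_a) = I·R = 2.203 V; P = V·I = 2.203 × 0.06801 = 0.1499 µW.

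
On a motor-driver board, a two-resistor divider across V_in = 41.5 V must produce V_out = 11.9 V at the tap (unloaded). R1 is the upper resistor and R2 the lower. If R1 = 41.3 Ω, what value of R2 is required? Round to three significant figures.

R2 ≈ 16.6 Ω

V_out/V_in = R2/(R1+R2) = 0.2867.
So R2 = R1 · V_out/(V_in − V_out) = 41.3 × 11.9/(41.5 − 11.9) = 41.3 × 0.4020 = 16.60 Ω.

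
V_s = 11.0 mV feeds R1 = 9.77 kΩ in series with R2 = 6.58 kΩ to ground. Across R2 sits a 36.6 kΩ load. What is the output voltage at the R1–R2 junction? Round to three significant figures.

V_out ≈ 4.00 mV

The load sits in parallel with R2, giving an effective lower resistance R2' = R2·R_L/(R2+R_L) = 5.577 kΩ.
Now apply the divider: V_out = 11.0 × 0.3634 = 3.997 mV.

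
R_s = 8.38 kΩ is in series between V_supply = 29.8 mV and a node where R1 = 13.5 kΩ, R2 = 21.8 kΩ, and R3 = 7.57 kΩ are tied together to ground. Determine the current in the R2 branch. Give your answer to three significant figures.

I ≈ 0.439 µA

Combine the parallel branches: R_p = (1/13.5 + 1/21.8 + 1/7.57)⁻¹ = 3.968 kΩ.
V_A = 29.8 × 3.968/12.35 = 9.575 mV.
I(R2) = V_A / R2 = 9.575/21.8 = 0.4392 µA.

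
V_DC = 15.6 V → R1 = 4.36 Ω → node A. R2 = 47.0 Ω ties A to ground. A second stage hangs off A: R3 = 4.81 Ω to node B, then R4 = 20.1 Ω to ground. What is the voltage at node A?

V_A ≈ 12.3 V

Looking into the second stage from A: R3 + R4 = 24.91 Ω appears in parallel with R2.
Effective lower resistance at A: R2 ‖ 24.91 = 16.28 Ω.
First divider: V_A = V_DC · 16.28/(4.36 + 16.28) = 12.30 V.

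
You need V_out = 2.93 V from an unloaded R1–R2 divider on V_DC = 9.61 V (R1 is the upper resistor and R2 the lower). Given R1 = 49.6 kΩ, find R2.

R2 ≈ 21.8 kΩ

Required fraction k = V_out/V_DC = 0.3049.
Rearranging, R2 = R1·k/(1−k) = 49.6 × 0.4386 = 21.76 kΩ.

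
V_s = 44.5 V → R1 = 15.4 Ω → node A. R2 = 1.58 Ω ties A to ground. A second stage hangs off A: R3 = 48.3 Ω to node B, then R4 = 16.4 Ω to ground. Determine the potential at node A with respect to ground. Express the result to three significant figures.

The second stage (R3 + R4 = 64.70 Ω) loads node A in parallel with R2.
Effective lower resistance at A: R2 ‖ 64.70 = 1.542 Ω.
V_A = 44.5 × 1.542/(15.4 + 1.542) = 4.051 V.

V_A ≈ 4.05 V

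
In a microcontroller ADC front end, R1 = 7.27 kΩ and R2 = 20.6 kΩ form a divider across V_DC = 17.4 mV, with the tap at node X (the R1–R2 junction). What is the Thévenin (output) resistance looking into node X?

Looking into X with the source shorted: R_th = R1·R2/(R1+R2) = 7.270 × 20.6/27.87 = 5.374 kΩ.

R_th ≈ 5.37 kΩ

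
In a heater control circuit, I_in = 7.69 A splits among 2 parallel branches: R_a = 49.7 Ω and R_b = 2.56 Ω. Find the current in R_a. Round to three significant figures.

For two parallel branches, I_k = I_in · (other R)/(sum of R).
So I = 7.69 × 2.56/52.26 = 0.3767 A.

I ≈ 0.377 A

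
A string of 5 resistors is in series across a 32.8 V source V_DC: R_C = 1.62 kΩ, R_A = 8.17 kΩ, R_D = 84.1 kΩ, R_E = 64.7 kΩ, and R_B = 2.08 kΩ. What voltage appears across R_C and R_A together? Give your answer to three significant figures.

ΣR = 1.62 + 8.17 + 84.1 + 64.7 + 2.08 = 160.7 kΩ.
R_{R_C..R_A} = 1.62 + 8.17 = 9.790 kΩ.
Voltage divider: V = V_DC · (9.790 / 160.7) = 32.8 × 0.06093 = 1.999 V.

V ≈ 2.00 V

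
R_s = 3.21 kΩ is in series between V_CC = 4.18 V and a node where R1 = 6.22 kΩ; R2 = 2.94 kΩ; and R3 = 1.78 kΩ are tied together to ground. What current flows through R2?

Combine the parallel branches: R_p = (1/6.22 + 1/2.94 + 1/1.78)⁻¹ = 0.9410 kΩ.
V_A = 4.18 × 0.9410/4.151 = 0.9476 V.
Branch current I = V_A/R2 = 0.9476/2.94 = 0.3223 mA.
(Equivalently: I_total = 1.007 mA, then current-divider fraction G_k/ΣG = 0.3201.)

I ≈ 0.322 mA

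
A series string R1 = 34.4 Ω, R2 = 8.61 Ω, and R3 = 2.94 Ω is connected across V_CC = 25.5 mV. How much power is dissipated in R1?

ΣR = 45.95 Ω → I = 25.5/45.95 = 0.5550 mA.
P(R1) = I²·R1 = (0.5550)² × 34.4 = 10.59 µW.

P ≈ 10.6 µW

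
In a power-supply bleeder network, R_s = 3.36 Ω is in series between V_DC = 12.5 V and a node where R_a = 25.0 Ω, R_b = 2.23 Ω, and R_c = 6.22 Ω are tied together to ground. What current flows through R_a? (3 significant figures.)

I ≈ 0.157 A

Combine the parallel branches: R_p = (1/25.0 + 1/2.23 + 1/6.22)⁻¹ = 1.540 Ω.
V_A = 12.5 × 1.540/4.900 = 3.929 V.
I(R_a) = V_A / R_a = 3.929/25.0 = 0.1572 A.
(Check via current divider: I_total = 2.551 A; share G_k/ΣG = 0.06161 → same result.)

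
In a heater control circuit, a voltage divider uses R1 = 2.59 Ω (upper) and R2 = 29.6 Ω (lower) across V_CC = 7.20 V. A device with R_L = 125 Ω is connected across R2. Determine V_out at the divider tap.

R2 ‖ R_L = (29.6 × 125)/(29.6 + 125) = 23.93 Ω.
Voltage divider with the loaded lower leg: V_out = 7.20 × 23.93/(2.59 + 23.93) = 7.20 × 0.9023 = 6.497 V.

V_out ≈ 6.50 V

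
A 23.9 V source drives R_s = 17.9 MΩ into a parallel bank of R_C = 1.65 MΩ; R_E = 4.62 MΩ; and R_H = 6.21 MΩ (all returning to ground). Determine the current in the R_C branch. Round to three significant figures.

I ≈ 0.779 µA

Equivalent of the parallel group: R_p = 1.017 MΩ.
V_A by voltage divider: V_A = 23.9 × 1.017/(17.9 + 1.017) = 1.285 V.
I(R_C) = V_A / R_C = 1.285/1.65 = 0.7785 µA.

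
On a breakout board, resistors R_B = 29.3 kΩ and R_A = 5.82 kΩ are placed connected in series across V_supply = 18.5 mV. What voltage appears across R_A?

Total series resistance ΣR = 29.3 + 5.82 = 35.12 kΩ.
Voltage divider: V = V_supply · (5.820 / 35.12) = 18.5 × 0.1657 = 3.066 mV.

V ≈ 3.07 mV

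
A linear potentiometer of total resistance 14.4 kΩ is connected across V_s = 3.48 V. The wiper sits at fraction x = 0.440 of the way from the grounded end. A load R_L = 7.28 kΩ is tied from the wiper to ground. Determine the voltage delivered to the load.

Split the track: R_lower = x·R_p = 6.336 kΩ, R_upper = (1−x)·R_p = 8.064 kΩ.
R_L loads the lower segment: effective lower R = 3.388 kΩ.
V_out = 3.48 × 3.388/(8.064 + 3.388) = 1.029 V.

V_out ≈ 1.03 V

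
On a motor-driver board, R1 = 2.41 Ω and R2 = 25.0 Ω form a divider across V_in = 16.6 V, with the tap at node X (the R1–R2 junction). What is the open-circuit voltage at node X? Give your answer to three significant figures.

Open-circuit (no load on X): V_th = V_in · R2/(R1 + R2) = 16.6 × 25.0/(2.410 + 25.0) = 15.14 V.

V_th ≈ 15.1 V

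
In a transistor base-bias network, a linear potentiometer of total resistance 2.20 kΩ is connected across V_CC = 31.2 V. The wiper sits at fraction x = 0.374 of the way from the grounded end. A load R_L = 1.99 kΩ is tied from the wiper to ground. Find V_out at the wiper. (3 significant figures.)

Lower segment x·R_p = 0.8228 kΩ; upper segment (1−x)·R_p = 1.377 kΩ.
R_L loads the lower segment: effective lower R = 0.5821 kΩ.
Loaded-divider output: V_out = 31.2 × 0.2971 = 9.270 V.
(Unloaded: V_out = x·V_CC = 11.7 V.)

V_out ≈ 9.27 V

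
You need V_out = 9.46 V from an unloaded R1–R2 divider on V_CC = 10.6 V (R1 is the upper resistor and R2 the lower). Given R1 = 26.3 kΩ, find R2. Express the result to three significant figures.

R2 ≈ 218 kΩ

The divider ratio is R2/(R1+R2) = 9.46/10.6 = 0.8925.
R2 = R1 · 0.8925/(1 − 0.8925) = 218.2 kΩ.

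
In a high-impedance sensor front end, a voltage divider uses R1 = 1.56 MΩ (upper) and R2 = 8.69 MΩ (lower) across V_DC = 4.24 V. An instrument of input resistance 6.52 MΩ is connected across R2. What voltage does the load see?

The load sits in parallel with R2, giving an effective lower resistance R2' = R2·R_L/(R2+R_L) = 3.725 MΩ.
Then V_out = V_DC · R2'/(R1 + R2') = 4.24 × 3.725/5.285 = 2.988 V.
(Unloaded it would be 3.59 V; the load pulls it down.)

V_out ≈ 2.99 V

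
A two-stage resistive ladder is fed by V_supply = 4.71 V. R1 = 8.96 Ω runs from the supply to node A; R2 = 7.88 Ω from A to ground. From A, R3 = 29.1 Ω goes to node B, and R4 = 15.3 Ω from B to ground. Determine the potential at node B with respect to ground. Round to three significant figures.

V_B ≈ 0.694 V

Node A sees R2 in parallel with the series input of stage 2, R3 + R4 = 44.40 Ω.
Effective lower resistance at A: R2 ‖ 44.40 = 6.692 Ω.
V_A = 4.71 × 6.692/(8.96 + 6.692) = 2.014 V.
V_B = V_A × 0.3446 = 0.6939 V.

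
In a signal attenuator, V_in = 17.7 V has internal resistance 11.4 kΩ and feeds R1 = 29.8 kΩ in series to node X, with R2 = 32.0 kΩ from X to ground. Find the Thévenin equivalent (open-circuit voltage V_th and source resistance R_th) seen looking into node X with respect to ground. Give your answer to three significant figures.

R1' = 11.4 + 29.8 = 41.20 kΩ (source resistance + R1).
With X open, the divider is unloaded: V_th = 17.7 × 32.0/73.20 = 7.738 V.
Looking into X with the source shorted: R_th = R1'·R2/(R1'+R2) = 41.20 × 32.0/73.20 = 18.01 kΩ.

V_th ≈ 7.74 V, R_th ≈ 18.0 kΩ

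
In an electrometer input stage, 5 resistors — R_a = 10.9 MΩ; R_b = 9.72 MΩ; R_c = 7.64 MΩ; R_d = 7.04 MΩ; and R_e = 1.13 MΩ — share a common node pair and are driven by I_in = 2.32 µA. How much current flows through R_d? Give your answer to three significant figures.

I ≈ 0.244 µA

Conductances: ΣG = 1/10.9 + 1/9.72 + 1/7.64 + 1/7.04 + 1/1.13 = 1.353 (1/MΩ).
By the current-divider rule, I = I_in · G_k/ΣG = 2.32 × 0.1050 = 0.2437 µA.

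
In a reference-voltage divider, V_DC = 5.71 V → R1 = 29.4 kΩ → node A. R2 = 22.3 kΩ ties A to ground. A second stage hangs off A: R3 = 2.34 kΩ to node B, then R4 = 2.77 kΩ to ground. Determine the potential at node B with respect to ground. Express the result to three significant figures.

V_B ≈ 0.383 V

Looking into the second stage from A: R3 + R4 = 5.110 kΩ appears in parallel with R2.
R2 ‖ (R3+R4) = 4.157 kΩ.
So V_A = 5.71 × 0.1239 = 0.7074 V.
V_B = V_A × 0.5421 = 0.3835 V.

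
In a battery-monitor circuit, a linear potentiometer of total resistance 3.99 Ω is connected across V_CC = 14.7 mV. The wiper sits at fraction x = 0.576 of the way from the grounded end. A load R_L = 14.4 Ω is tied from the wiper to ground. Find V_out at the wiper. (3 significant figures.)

V_out ≈ 7.93 mV

The pot divides into 1.692 Ω above the wiper and 2.298 Ω below.
Lower segment in parallel with the load: 2.298 ‖ 14.4 = 1.982 Ω.
V_out = 14.7 × 1.982/(1.692 + 1.982) = 7.931 mV.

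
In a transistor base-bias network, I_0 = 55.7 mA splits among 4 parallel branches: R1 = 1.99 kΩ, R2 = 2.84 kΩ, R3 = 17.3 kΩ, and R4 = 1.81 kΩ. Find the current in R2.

I ≈ 13.4 mA

ΣG = 1/1.99 + 1/2.84 + 1/17.3 + 1/1.81 = 1.465.
By the current-divider rule, I = I_0 · G_k/ΣG = 55.7 × 0.2404 = 13.39 mA.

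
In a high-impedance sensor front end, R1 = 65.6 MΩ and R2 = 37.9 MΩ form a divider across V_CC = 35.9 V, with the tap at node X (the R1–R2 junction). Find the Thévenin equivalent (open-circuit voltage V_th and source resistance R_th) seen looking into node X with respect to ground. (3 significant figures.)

V_th ≈ 13.1 V, R_th ≈ 24.0 MΩ

V_th is the unloaded tap voltage: V_CC · R2/(R1+R2) = 35.9 × 0.3662 = 13.15 V.
Zeroing V_CC shorts the top of R1 to ground, so R_th = R1 ‖ R2 = 24.02 MΩ.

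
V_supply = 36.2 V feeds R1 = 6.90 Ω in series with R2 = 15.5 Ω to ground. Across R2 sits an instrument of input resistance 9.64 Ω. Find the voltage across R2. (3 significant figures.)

V_out ≈ 16.8 V

First combine the lower leg with the load: R2 ‖ R_L = 5.944 Ω.
Now apply the divider: V_out = 36.2 × 0.4628 = 16.75 V.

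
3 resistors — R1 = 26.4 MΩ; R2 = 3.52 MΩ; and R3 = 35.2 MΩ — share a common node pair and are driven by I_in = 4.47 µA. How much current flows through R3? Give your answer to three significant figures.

I ≈ 0.362 µA

Total conductance ΣG = 1/26.4 + 1/3.52 + 1/35.2 = 0.3504 (units of 1/MΩ).
Current divider: I(R3) = I_in · G_k/ΣG = 4.47 × (0.02841/0.3504) = 4.47 × 0.08108 = 0.3624 µA.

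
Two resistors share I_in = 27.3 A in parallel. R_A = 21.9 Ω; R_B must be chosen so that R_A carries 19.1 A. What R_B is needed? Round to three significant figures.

R_B ≈ 51.0 Ω

In a two-way split, I_A/I_in = R_B/(R_A + R_B).
With f = 0.6996, R_B = R_A · f/(1−f) = 21.9 × 2.329 = 51.01 Ω.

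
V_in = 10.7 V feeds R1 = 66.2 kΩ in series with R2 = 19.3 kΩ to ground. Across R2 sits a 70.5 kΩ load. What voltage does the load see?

V_out ≈ 1.99 V

First combine the lower leg with the load: R2 ‖ R_L = 15.15 kΩ.
Then V_out = V_in · R2'/(R1 + R2') = 10.7 × 15.15/81.35 = 1.993 V.
(Unloaded it would be 2.42 V; the load pulls it down.)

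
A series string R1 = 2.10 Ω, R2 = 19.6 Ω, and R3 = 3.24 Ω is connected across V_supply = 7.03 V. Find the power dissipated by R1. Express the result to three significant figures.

P ≈ 0.167 W

The common current is I = 7.03/24.94 = 0.2819 A.
P(R1) = I²·R1 = (0.2819)² × 2.10 = 0.1669 W.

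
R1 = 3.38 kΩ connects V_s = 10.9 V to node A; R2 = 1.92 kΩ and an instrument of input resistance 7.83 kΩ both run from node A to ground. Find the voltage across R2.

The load sits in parallel with R2, giving an effective lower resistance R2' = R2·R_L/(R2+R_L) = 1.542 kΩ.
Now apply the divider: V_out = 10.9 × 0.3133 = 3.415 V.

V_out ≈ 3.41 V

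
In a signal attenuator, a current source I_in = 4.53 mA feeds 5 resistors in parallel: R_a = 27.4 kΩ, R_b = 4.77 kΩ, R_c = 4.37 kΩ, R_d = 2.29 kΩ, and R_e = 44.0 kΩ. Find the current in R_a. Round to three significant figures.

Conductances: ΣG = 1/27.4 + 1/4.77 + 1/4.37 + 1/2.29 + 1/44.0 = 0.9344 (1/kΩ).
R_a takes the fraction G_k/ΣG = 0.03650/0.9344 = 0.03906, so I = 4.53 × 0.03906 = 0.1769 mA.

I ≈ 0.177 mA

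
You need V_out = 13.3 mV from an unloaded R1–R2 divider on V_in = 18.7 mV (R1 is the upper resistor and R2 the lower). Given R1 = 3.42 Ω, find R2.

R2 ≈ 8.42 Ω

The divider ratio is R2/(R1+R2) = 13.3/18.7 = 0.7112.
Rearranging, R2 = R1·k/(1−k) = 3.42 × 2.463 = 8.423 Ω.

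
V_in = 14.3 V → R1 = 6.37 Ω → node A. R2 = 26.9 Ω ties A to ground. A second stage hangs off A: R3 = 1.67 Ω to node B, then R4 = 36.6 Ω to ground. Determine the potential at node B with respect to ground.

V_B ≈ 9.75 V

Node A sees R2 in parallel with the series input of stage 2, R3 + R4 = 38.27 Ω.
R2 ‖ (R3+R4) = 15.80 Ω.
V_A = 14.3 × 15.80/(6.37 + 15.80) = 10.19 V.
Stage 2 is unloaded, so V_B = V_A · R4/(R3+R4) = 10.19 × 36.6/38.27 = 9.746 V.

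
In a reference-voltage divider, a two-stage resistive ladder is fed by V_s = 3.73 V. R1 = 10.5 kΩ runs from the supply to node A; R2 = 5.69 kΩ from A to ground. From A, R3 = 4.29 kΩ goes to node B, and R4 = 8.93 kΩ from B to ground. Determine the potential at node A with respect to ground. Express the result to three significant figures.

The second stage (R3 + R4 = 13.22 kΩ) loads node A in parallel with R2.
Effective lower resistance at A: R2 ‖ 13.22 = 3.978 kΩ.
First divider: V_A = V_s · 3.978/(10.5 + 3.978) = 1.025 V.

V_A ≈ 1.02 V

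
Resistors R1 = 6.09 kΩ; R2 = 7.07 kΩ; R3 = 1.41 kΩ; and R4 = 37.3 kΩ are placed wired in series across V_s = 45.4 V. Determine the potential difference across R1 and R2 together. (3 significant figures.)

ΣR = 6.09 + 7.07 + 1.41 + 37.3 = 51.87 kΩ.
R_{R1..R2} = 6.09 + 7.07 = 13.16 kΩ.
Voltage divider: V = V_s · (13.16 / 51.87) = 45.4 × 0.2537 = 11.52 V.

V ≈ 11.5 V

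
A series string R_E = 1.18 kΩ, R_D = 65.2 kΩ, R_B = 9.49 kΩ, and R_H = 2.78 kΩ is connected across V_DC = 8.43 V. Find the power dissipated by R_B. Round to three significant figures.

ΣR = 78.65 kΩ → I = 8.43/78.65 = 0.1072 mA.
P = I²R = 0.01149 × 9.49 = 0.1090 mW.

P ≈ 0.109 mW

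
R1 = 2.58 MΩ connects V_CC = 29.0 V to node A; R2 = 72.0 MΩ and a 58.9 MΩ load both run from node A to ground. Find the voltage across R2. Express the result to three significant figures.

R2 ‖ R_L = (72.0 × 58.9)/(72.0 + 58.9) = 32.40 MΩ.
Voltage divider with the loaded lower leg: V_out = 29.0 × 32.40/(2.58 + 32.40) = 29.0 × 0.9262 = 26.86 V.

V_out ≈ 26.9 V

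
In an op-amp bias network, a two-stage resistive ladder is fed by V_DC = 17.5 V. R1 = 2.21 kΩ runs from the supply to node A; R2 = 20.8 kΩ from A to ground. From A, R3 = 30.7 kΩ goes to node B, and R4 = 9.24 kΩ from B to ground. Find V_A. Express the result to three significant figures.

The second stage (R3 + R4 = 39.94 kΩ) loads node A in parallel with R2.
Effective lower resistance at A: R2 ‖ 39.94 = 13.68 kΩ.
First divider: V_A = V_DC · 13.68/(2.21 + 13.68) = 15.07 V.

V_A ≈ 15.1 V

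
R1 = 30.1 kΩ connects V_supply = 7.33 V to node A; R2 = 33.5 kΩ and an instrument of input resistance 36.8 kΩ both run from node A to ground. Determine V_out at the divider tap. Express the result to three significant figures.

V_out ≈ 2.70 V

The load sits in parallel with R2, giving an effective lower resistance R2' = R2·R_L/(R2+R_L) = 17.54 kΩ.
Now apply the divider: V_out = 7.33 × 0.3681 = 2.698 V.
(Unloaded it would be 3.86 V; the load pulls it down.)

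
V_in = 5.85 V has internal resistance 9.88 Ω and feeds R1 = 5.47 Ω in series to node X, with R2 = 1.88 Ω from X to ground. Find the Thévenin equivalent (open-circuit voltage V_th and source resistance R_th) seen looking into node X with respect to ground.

V_th ≈ 0.638 V, R_th ≈ 1.67 Ω

R1' = 9.88 + 5.47 = 15.35 Ω (source resistance + R1).
Open-circuit (no load on X): V_th = V_in · R2/(R1' + R2) = 5.85 × 1.88/(15.35 + 1.88) = 0.6383 V.
Looking into X with the source shorted: R_th = R1'·R2/(R1'+R2) = 15.35 × 1.88/17.23 = 1.675 Ω.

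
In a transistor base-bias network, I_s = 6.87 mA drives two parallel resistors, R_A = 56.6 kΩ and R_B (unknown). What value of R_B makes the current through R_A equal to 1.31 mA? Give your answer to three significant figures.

The fraction through R_A equals R_B/(R_A+R_B).
1.31/6.87 = R_B/(R_A + R_B) → R_B = R_A · (0.1907)/(1 − 0.1907) = 56.6 × 0.2356 = 13.34 kΩ.

R_B ≈ 13.3 kΩ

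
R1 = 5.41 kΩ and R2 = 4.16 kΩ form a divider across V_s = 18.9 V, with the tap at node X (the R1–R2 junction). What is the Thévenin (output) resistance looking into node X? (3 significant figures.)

R_th ≈ 2.35 kΩ

Looking into X with the source shorted: R_th = R1·R2/(R1+R2) = 5.410 × 4.16/9.570 = 2.352 kΩ.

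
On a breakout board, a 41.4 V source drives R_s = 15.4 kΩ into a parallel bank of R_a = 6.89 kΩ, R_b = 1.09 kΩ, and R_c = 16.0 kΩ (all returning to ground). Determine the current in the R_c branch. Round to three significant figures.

I ≈ 0.141 mA

Parallel bank: R_p = 1/(1/6.89 + 1/1.09 + 1/16.0) = 0.8888 kΩ.
Node voltage V_A = V_s · R_p/(R_s + R_p) = 41.4 × 0.05457 = 2.259 V.
I(R_c) = V_A / R_c = 2.259/16.0 = 0.1412 mA.
(Check via current divider: I_total = 2.542 mA; share G_k/ΣG = 0.05555 → same result.)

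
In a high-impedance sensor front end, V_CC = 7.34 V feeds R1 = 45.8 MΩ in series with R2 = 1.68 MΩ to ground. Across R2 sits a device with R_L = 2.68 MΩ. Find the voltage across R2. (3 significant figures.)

V_out ≈ 0.162 V

The load sits in parallel with R2, giving an effective lower resistance R2' = R2·R_L/(R2+R_L) = 1.033 MΩ.
Voltage divider with the loaded lower leg: V_out = 7.34 × 1.033/(45.8 + 1.033) = 7.34 × 0.02205 = 0.1618 V.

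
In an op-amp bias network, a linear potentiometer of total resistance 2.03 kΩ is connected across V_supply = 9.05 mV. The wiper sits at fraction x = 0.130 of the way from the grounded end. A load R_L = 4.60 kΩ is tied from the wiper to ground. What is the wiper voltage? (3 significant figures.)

V_out ≈ 1.12 mV

The pot divides into 1.766 kΩ above the wiper and 0.2639 kΩ below.
(x·R_p) ‖ R_L = 0.2496 kΩ.
Then V_out = V_supply · 0.2496/(1.766 + 0.2496) = 1.121 mV.
(Unloaded: V_out = x·V_supply = 1.18 mV.)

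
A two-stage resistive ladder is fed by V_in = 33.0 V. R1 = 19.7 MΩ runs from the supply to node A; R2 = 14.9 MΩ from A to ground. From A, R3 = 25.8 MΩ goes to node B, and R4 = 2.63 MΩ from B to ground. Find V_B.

V_B ≈ 1.01 V

Node A sees R2 in parallel with the series input of stage 2, R3 + R4 = 28.43 MΩ.
Effective lower resistance at A: R2 ‖ 28.43 = 9.776 MΩ.
First divider: V_A = V_in · 9.776/(19.7 + 9.776) = 10.94 V.
Then the unloaded second divider: V_B = V_A × R4/(R3+R4) = 10.94 × 0.09251 = 1.012 V.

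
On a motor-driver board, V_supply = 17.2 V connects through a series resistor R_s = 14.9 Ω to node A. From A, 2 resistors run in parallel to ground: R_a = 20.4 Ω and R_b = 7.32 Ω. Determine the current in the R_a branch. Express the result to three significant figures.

I ≈ 0.224 A

Equivalent of the parallel group: R_p = 5.387 Ω.
V_A = 17.2 × 5.387/20.29 = 4.567 V.
Branch current I = V_A/R_a = 4.567/20.4 = 0.2239 A.
(Equivalently: I_total = 0.8478 A, then current-divider fraction G_k/ΣG = 0.2641.)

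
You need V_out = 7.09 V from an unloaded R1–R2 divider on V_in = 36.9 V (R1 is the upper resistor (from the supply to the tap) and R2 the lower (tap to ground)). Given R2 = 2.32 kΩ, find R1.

R1 ≈ 9.75 kΩ

The divider ratio is R2/(R1+R2) = 7.09/36.9 = 0.1921.
So R1 = R2 · (V_in/V_out − 1) = 2.32 × (36.9/7.09 − 1) = 2.32 × 4.205 = 9.754 kΩ.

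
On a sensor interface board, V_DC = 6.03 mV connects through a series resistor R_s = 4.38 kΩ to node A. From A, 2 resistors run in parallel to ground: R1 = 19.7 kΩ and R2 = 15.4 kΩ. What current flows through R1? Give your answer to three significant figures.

I ≈ 0.203 µA

Combine the parallel branches: R_p = (1/19.7 + 1/15.4)⁻¹ = 8.643 kΩ.
Node voltage V_A = V_DC · R_p/(R_s + R_p) = 6.03 × 0.6637 = 4.002 mV.
I(R1) = V_A / R1 = 4.002/19.7 = 0.2031 µA.
(Equivalently: I_total = 0.4630 µA, then current-divider fraction G_k/ΣG = 0.4387.)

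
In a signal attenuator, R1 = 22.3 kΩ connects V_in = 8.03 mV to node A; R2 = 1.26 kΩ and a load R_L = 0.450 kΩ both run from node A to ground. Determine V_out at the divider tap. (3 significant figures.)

R2 ‖ R_L = (1.26 × 0.450)/(1.26 + 0.450) = 0.3316 kΩ.
Now apply the divider: V_out = 8.03 × 0.01465 = 0.1176 mV.

V_out ≈ 0.118 mV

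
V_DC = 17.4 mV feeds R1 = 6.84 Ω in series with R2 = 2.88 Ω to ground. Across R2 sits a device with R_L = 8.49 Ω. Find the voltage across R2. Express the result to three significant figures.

V_out ≈ 4.16 mV

The load sits in parallel with R2, giving an effective lower resistance R2' = R2·R_L/(R2+R_L) = 2.151 Ω.
Then V_out = V_DC · R2'/(R1 + R2') = 17.4 × 2.151/8.991 = 4.162 mV.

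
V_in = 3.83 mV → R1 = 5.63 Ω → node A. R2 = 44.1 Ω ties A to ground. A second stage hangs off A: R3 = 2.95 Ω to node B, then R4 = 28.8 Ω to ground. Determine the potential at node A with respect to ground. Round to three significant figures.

Looking into the second stage from A: R3 + R4 = 31.75 Ω appears in parallel with R2.
Effective lower resistance at A: R2 ‖ 31.75 = 18.46 Ω.
First divider: V_A = V_in · 18.46/(5.63 + 18.46) = 2.935 mV.

V_A ≈ 2.93 mV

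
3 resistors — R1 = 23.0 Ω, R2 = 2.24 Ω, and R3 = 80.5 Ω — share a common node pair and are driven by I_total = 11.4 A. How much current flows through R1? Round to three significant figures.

Conductances: ΣG = 1/23.0 + 1/2.24 + 1/80.5 = 0.5023 (1/Ω).
Current divider: I(R1) = I_total · G_k/ΣG = 11.4 × (0.04348/0.5023) = 11.4 × 0.08655 = 0.9867 A.

I ≈ 0.987 A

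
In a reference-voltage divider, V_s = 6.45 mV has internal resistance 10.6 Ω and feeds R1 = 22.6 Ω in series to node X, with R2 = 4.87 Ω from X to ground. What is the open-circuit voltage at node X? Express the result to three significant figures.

R1' = 10.6 + 22.6 = 33.20 Ω (source resistance + R1).
Open-circuit (no load on X): V_th = V_s · R2/(R1' + R2) = 6.45 × 4.87/(33.20 + 4.87) = 0.8251 mV.

V_th ≈ 0.825 mV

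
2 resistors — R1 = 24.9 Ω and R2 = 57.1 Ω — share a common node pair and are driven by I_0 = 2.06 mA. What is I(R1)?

I ≈ 1.43 mA

Two-branch current divider: I_k = I_0 · R_other/(R_1 + R_2).
So I = 2.06 × 57.1/82.00 = 1.434 mA.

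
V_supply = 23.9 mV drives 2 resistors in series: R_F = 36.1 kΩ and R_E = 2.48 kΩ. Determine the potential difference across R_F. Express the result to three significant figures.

Total series resistance ΣR = 36.1 + 2.48 = 38.58 kΩ.
Voltage divider: V = V_supply · (36.10 / 38.58) = 23.9 × 0.9357 = 22.36 mV.

V ≈ 22.4 mV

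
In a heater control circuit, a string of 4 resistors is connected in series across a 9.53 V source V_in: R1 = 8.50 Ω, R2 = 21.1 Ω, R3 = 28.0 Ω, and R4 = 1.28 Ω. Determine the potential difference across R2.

ΣR = 8.50 + 21.1 + 28.0 + 1.28 = 58.88 Ω.
V = V_in · R/ΣR = 9.53 × 0.3584 = 3.415 V.

V ≈ 3.42 V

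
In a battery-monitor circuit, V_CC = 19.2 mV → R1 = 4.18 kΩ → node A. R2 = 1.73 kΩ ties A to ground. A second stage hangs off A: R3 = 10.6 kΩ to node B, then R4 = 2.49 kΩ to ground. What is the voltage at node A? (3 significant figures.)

The second stage (R3 + R4 = 13.09 kΩ) loads node A in parallel with R2.
R2 ‖ (R3+R4) = 1.528 kΩ.
So V_A = 19.2 × 0.2677 = 5.140 mV.

V_A ≈ 5.14 mV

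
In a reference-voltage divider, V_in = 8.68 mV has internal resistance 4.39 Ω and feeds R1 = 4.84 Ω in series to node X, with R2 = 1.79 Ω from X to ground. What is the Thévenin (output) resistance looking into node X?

R1' = 4.39 + 4.84 = 9.230 Ω (source resistance + R1).
Looking into X with the source shorted: R_th = R1'·R2/(R1'+R2) = 9.230 × 1.79/11.02 = 1.499 Ω.

R_th ≈ 1.50 Ω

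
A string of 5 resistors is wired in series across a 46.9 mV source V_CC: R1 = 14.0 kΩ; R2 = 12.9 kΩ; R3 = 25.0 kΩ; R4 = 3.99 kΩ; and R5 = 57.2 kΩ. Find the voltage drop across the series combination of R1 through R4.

V ≈ 23.2 mV

ΣR = 14.0 + 12.9 + 25.0 + 3.99 + 57.2 = 113.1 kΩ.
R_{R1..R4} = 14.0 + 12.9 + 25.0 + 3.99 = 55.89 kΩ.
By the voltage-divider rule, V = 46.9 × 55.89/113.1 = 23.18 mV.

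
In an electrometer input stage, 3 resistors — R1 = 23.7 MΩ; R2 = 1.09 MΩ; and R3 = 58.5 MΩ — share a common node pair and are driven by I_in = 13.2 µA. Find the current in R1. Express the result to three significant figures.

I ≈ 0.570 µA

Total conductance ΣG = 1/23.7 + 1/1.09 + 1/58.5 = 0.9767 (units of 1/MΩ).
Current divider: I(R1) = I_in · G_k/ΣG = 13.2 × (0.04219/0.9767) = 13.2 × 0.04320 = 0.5702 µA.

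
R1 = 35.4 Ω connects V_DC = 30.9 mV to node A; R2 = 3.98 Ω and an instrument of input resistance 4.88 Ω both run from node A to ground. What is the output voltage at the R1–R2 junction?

V_out ≈ 1.80 mV

First combine the lower leg with the load: R2 ‖ R_L = 2.192 Ω.
Voltage divider with the loaded lower leg: V_out = 30.9 × 2.192/(35.4 + 2.192) = 30.9 × 0.05831 = 1.802 mV.
(Unloaded it would be 3.12 mV; the load pulls it down.)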